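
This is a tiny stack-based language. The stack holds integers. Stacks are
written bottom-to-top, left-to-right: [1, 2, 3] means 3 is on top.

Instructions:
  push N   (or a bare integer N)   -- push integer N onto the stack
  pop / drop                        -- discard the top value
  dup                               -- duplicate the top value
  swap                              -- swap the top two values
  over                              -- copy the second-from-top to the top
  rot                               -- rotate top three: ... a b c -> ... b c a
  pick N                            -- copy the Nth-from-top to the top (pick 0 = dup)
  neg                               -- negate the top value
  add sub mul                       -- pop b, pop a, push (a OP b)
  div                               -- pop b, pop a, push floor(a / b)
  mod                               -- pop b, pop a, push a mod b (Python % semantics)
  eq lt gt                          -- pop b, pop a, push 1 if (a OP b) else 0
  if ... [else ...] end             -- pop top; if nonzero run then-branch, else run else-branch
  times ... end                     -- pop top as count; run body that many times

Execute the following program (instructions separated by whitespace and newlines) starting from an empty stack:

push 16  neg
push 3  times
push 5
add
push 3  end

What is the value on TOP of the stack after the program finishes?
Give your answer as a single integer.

Answer: 3

Derivation:
After 'push 16': [16]
After 'neg': [-16]
After 'push 3': [-16, 3]
After 'times': [-16]
After 'push 5': [-16, 5]
After 'add': [-11]
After 'push 3': [-11, 3]
After 'push 5': [-11, 3, 5]
After 'add': [-11, 8]
After 'push 3': [-11, 8, 3]
After 'push 5': [-11, 8, 3, 5]
After 'add': [-11, 8, 8]
After 'push 3': [-11, 8, 8, 3]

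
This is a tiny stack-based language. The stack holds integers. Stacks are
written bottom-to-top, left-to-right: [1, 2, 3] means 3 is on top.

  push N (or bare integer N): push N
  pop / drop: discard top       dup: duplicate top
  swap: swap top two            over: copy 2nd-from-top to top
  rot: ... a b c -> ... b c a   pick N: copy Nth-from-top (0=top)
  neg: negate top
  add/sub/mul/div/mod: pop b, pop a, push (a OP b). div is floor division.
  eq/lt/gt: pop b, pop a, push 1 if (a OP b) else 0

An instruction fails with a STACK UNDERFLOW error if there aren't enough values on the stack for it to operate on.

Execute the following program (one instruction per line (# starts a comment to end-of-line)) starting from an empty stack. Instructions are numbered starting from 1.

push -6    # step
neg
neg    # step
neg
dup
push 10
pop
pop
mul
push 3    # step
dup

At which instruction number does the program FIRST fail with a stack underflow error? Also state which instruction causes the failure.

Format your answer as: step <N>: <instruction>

Step 1 ('push -6'): stack = [-6], depth = 1
Step 2 ('neg'): stack = [6], depth = 1
Step 3 ('neg'): stack = [-6], depth = 1
Step 4 ('neg'): stack = [6], depth = 1
Step 5 ('dup'): stack = [6, 6], depth = 2
Step 6 ('push 10'): stack = [6, 6, 10], depth = 3
Step 7 ('pop'): stack = [6, 6], depth = 2
Step 8 ('pop'): stack = [6], depth = 1
Step 9 ('mul'): needs 2 value(s) but depth is 1 — STACK UNDERFLOW

Answer: step 9: mul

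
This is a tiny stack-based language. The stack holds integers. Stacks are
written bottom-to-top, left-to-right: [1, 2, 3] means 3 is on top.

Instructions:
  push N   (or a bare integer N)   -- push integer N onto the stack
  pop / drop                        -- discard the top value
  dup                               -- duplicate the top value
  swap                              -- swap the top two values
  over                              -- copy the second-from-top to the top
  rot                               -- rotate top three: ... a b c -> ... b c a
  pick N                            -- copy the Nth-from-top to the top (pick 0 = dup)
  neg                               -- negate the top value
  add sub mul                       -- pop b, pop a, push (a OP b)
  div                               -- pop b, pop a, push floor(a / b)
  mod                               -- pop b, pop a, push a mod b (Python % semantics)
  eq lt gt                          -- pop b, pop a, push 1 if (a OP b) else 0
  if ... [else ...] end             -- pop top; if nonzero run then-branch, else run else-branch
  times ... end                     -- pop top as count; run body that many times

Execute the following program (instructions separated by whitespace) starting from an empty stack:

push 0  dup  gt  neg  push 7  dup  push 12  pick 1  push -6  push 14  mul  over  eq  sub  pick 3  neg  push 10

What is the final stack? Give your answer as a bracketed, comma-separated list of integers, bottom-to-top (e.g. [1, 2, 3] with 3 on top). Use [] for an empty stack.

After 'push 0': [0]
After 'dup': [0, 0]
After 'gt': [0]
After 'neg': [0]
After 'push 7': [0, 7]
After 'dup': [0, 7, 7]
After 'push 12': [0, 7, 7, 12]
After 'pick 1': [0, 7, 7, 12, 7]
After 'push -6': [0, 7, 7, 12, 7, -6]
After 'push 14': [0, 7, 7, 12, 7, -6, 14]
After 'mul': [0, 7, 7, 12, 7, -84]
After 'over': [0, 7, 7, 12, 7, -84, 7]
After 'eq': [0, 7, 7, 12, 7, 0]
After 'sub': [0, 7, 7, 12, 7]
After 'pick 3': [0, 7, 7, 12, 7, 7]
After 'neg': [0, 7, 7, 12, 7, -7]
After 'push 10': [0, 7, 7, 12, 7, -7, 10]

Answer: [0, 7, 7, 12, 7, -7, 10]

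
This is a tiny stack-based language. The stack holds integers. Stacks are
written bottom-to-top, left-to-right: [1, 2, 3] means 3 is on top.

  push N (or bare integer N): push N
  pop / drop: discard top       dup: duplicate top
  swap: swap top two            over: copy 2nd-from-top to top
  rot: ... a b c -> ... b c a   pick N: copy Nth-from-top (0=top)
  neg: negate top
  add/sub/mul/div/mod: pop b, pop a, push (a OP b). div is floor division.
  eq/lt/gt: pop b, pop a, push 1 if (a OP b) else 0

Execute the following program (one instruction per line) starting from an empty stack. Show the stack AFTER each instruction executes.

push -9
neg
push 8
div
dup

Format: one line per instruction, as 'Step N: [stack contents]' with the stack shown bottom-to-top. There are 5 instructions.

Step 1: [-9]
Step 2: [9]
Step 3: [9, 8]
Step 4: [1]
Step 5: [1, 1]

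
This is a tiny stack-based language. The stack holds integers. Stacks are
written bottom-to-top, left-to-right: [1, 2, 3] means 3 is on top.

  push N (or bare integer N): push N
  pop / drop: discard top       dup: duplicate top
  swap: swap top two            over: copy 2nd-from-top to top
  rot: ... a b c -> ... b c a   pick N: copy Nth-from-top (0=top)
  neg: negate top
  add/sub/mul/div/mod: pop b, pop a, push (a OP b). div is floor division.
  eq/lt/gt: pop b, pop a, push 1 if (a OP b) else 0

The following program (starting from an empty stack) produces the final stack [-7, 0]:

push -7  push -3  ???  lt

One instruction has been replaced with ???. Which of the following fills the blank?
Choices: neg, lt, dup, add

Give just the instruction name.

Answer: dup

Derivation:
Stack before ???: [-7, -3]
Stack after ???:  [-7, -3, -3]
Checking each choice:
  neg: produces [1]
  lt: stack underflow (need 2, have 1)
  dup: MATCH
  add: stack underflow (need 2, have 1)


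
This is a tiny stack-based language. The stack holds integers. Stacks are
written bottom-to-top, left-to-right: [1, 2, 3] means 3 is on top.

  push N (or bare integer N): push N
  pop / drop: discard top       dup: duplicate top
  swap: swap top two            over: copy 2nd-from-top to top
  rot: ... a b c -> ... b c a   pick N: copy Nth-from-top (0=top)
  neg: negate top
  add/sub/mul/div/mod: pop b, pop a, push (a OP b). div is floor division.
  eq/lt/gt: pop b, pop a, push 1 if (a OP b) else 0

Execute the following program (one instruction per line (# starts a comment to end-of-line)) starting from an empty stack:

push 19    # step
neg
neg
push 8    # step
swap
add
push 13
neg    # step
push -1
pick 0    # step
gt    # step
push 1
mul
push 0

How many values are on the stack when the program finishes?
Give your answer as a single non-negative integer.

Answer: 4

Derivation:
After 'push 19': stack = [19] (depth 1)
After 'neg': stack = [-19] (depth 1)
After 'neg': stack = [19] (depth 1)
After 'push 8': stack = [19, 8] (depth 2)
After 'swap': stack = [8, 19] (depth 2)
After 'add': stack = [27] (depth 1)
After 'push 13': stack = [27, 13] (depth 2)
After 'neg': stack = [27, -13] (depth 2)
After 'push -1': stack = [27, -13, -1] (depth 3)
After 'pick 0': stack = [27, -13, -1, -1] (depth 4)
After 'gt': stack = [27, -13, 0] (depth 3)
After 'push 1': stack = [27, -13, 0, 1] (depth 4)
After 'mul': stack = [27, -13, 0] (depth 3)
After 'push 0': stack = [27, -13, 0, 0] (depth 4)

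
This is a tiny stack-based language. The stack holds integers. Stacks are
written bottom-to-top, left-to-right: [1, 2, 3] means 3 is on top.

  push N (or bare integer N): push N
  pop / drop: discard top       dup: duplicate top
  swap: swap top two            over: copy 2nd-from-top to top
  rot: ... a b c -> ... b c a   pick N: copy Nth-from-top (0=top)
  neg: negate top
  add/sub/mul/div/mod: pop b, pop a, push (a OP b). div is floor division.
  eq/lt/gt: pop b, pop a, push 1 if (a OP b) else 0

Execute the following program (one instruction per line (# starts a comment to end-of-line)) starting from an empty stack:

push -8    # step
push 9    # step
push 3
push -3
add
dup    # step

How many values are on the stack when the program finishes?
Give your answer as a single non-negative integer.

Answer: 4

Derivation:
After 'push -8': stack = [-8] (depth 1)
After 'push 9': stack = [-8, 9] (depth 2)
After 'push 3': stack = [-8, 9, 3] (depth 3)
After 'push -3': stack = [-8, 9, 3, -3] (depth 4)
After 'add': stack = [-8, 9, 0] (depth 3)
After 'dup': stack = [-8, 9, 0, 0] (depth 4)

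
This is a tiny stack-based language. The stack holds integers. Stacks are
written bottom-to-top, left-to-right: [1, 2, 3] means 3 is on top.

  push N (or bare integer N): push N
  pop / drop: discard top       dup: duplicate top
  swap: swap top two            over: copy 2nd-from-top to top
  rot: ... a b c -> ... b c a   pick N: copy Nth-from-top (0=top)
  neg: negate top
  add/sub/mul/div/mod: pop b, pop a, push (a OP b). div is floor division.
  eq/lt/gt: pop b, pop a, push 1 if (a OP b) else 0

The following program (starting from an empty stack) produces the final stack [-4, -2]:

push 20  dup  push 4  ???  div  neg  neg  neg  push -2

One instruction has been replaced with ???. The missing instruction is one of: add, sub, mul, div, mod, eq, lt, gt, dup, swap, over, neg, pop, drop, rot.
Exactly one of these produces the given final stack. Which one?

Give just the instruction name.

Answer: div

Derivation:
Stack before ???: [20, 20, 4]
Stack after ???:  [20, 5]
The instruction that transforms [20, 20, 4] -> [20, 5] is: div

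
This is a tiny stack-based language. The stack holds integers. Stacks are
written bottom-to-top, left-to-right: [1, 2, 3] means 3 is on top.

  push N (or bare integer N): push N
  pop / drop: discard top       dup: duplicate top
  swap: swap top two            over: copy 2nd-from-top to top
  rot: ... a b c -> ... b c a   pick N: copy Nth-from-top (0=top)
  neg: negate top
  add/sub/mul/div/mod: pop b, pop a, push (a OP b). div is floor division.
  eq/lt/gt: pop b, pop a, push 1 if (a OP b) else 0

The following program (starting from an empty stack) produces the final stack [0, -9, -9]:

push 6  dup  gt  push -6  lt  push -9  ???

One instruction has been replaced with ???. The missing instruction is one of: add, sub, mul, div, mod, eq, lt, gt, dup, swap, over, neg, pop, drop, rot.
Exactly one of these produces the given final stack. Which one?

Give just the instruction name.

Answer: dup

Derivation:
Stack before ???: [0, -9]
Stack after ???:  [0, -9, -9]
The instruction that transforms [0, -9] -> [0, -9, -9] is: dup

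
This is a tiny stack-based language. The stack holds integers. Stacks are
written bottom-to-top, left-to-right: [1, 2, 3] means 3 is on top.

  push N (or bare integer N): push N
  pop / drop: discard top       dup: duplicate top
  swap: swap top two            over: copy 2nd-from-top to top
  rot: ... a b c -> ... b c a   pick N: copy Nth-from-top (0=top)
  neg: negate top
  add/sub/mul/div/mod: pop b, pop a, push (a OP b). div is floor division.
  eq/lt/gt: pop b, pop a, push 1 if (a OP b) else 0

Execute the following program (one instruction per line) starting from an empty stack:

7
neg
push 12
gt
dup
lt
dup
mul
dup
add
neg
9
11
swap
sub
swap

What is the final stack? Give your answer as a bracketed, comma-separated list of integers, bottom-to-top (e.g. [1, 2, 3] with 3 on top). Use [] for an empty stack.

After 'push 7': [7]
After 'neg': [-7]
After 'push 12': [-7, 12]
After 'gt': [0]
After 'dup': [0, 0]
After 'lt': [0]
After 'dup': [0, 0]
After 'mul': [0]
After 'dup': [0, 0]
After 'add': [0]
After 'neg': [0]
After 'push 9': [0, 9]
After 'push 11': [0, 9, 11]
After 'swap': [0, 11, 9]
After 'sub': [0, 2]
After 'swap': [2, 0]

Answer: [2, 0]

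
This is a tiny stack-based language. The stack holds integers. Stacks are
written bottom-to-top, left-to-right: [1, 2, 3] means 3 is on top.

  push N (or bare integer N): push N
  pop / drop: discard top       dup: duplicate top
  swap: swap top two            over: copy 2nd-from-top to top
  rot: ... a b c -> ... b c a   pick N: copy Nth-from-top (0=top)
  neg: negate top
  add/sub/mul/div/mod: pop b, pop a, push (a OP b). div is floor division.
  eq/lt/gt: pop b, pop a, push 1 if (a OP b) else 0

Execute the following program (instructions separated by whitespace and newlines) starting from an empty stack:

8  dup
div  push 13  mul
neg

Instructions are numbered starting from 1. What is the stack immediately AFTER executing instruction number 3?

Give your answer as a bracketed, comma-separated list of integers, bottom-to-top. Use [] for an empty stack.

Step 1 ('8'): [8]
Step 2 ('dup'): [8, 8]
Step 3 ('div'): [1]

Answer: [1]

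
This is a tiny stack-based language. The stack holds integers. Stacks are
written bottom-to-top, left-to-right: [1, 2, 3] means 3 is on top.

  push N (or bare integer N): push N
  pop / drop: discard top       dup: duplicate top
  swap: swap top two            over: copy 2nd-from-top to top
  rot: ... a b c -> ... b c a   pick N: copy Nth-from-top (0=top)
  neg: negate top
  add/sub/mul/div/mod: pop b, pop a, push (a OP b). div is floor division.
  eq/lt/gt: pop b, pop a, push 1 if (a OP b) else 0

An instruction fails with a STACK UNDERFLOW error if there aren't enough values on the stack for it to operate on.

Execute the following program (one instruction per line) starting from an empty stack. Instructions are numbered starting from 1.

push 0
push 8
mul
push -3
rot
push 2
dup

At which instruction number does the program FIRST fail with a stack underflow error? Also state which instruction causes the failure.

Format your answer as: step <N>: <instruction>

Step 1 ('push 0'): stack = [0], depth = 1
Step 2 ('push 8'): stack = [0, 8], depth = 2
Step 3 ('mul'): stack = [0], depth = 1
Step 4 ('push -3'): stack = [0, -3], depth = 2
Step 5 ('rot'): needs 3 value(s) but depth is 2 — STACK UNDERFLOW

Answer: step 5: rot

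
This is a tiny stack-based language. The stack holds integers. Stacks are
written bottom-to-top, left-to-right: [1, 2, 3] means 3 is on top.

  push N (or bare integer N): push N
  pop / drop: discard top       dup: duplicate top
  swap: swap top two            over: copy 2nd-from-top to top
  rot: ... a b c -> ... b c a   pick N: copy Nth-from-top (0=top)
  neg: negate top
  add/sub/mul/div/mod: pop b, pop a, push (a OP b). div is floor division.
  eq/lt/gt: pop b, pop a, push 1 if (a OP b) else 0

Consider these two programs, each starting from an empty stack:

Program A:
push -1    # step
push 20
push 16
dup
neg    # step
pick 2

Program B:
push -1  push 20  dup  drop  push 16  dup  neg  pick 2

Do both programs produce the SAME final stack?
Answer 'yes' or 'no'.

Program A trace:
  After 'push -1': [-1]
  After 'push 20': [-1, 20]
  After 'push 16': [-1, 20, 16]
  After 'dup': [-1, 20, 16, 16]
  After 'neg': [-1, 20, 16, -16]
  After 'pick 2': [-1, 20, 16, -16, 20]
Program A final stack: [-1, 20, 16, -16, 20]

Program B trace:
  After 'push -1': [-1]
  After 'push 20': [-1, 20]
  After 'dup': [-1, 20, 20]
  After 'drop': [-1, 20]
  After 'push 16': [-1, 20, 16]
  After 'dup': [-1, 20, 16, 16]
  After 'neg': [-1, 20, 16, -16]
  After 'pick 2': [-1, 20, 16, -16, 20]
Program B final stack: [-1, 20, 16, -16, 20]
Same: yes

Answer: yes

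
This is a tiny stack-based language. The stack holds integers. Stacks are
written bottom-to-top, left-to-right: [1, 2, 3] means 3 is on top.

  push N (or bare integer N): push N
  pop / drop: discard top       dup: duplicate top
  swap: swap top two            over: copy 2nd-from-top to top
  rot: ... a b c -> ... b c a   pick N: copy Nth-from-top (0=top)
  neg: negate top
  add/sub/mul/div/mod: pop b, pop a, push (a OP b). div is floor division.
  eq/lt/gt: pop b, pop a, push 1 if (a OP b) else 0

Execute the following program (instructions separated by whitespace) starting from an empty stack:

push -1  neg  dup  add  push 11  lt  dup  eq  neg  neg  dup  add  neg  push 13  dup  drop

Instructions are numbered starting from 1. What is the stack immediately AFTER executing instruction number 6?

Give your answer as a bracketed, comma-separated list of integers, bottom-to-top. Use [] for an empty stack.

Answer: [1]

Derivation:
Step 1 ('push -1'): [-1]
Step 2 ('neg'): [1]
Step 3 ('dup'): [1, 1]
Step 4 ('add'): [2]
Step 5 ('push 11'): [2, 11]
Step 6 ('lt'): [1]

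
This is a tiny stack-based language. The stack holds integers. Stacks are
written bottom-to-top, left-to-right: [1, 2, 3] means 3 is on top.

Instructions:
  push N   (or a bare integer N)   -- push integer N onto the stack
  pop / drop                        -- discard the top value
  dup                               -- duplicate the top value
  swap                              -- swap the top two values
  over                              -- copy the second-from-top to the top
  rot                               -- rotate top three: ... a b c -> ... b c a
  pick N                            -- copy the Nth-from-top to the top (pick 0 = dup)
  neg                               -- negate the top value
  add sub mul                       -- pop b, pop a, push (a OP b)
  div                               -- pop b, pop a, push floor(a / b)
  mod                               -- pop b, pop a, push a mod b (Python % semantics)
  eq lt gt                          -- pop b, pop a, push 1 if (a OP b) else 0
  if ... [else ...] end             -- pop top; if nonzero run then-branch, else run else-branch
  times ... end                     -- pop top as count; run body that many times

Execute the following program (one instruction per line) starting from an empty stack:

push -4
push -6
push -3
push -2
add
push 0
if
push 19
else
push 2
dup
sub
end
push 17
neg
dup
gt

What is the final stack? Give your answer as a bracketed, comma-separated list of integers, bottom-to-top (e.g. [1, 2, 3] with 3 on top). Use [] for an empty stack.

After 'push -4': [-4]
After 'push -6': [-4, -6]
After 'push -3': [-4, -6, -3]
After 'push -2': [-4, -6, -3, -2]
After 'add': [-4, -6, -5]
After 'push 0': [-4, -6, -5, 0]
After 'if': [-4, -6, -5]
After 'push 2': [-4, -6, -5, 2]
After 'dup': [-4, -6, -5, 2, 2]
After 'sub': [-4, -6, -5, 0]
After 'push 17': [-4, -6, -5, 0, 17]
After 'neg': [-4, -6, -5, 0, -17]
After 'dup': [-4, -6, -5, 0, -17, -17]
After 'gt': [-4, -6, -5, 0, 0]

Answer: [-4, -6, -5, 0, 0]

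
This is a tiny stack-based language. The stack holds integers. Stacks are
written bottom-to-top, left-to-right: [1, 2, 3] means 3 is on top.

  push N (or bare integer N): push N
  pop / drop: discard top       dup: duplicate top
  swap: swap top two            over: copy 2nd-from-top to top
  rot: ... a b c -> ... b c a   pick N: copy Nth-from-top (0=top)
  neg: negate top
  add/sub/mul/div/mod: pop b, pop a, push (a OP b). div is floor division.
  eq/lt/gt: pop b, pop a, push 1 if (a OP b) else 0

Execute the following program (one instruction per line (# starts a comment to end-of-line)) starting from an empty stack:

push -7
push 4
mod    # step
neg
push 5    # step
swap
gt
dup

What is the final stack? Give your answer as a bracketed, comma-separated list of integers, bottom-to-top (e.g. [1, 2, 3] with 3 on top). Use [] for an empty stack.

After 'push -7': [-7]
After 'push 4': [-7, 4]
After 'mod': [1]
After 'neg': [-1]
After 'push 5': [-1, 5]
After 'swap': [5, -1]
After 'gt': [1]
After 'dup': [1, 1]

Answer: [1, 1]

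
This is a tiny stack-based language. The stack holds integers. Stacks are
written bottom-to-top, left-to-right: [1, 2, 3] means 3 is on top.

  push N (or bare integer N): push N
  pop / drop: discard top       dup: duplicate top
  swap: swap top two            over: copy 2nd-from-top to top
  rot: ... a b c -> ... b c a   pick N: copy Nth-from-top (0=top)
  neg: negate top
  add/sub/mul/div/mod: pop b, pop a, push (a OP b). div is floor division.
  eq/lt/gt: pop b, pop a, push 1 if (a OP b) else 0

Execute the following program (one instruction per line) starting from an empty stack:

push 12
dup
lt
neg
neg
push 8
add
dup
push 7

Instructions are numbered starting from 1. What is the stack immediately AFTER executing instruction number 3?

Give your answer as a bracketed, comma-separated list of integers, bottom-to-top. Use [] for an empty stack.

Answer: [0]

Derivation:
Step 1 ('push 12'): [12]
Step 2 ('dup'): [12, 12]
Step 3 ('lt'): [0]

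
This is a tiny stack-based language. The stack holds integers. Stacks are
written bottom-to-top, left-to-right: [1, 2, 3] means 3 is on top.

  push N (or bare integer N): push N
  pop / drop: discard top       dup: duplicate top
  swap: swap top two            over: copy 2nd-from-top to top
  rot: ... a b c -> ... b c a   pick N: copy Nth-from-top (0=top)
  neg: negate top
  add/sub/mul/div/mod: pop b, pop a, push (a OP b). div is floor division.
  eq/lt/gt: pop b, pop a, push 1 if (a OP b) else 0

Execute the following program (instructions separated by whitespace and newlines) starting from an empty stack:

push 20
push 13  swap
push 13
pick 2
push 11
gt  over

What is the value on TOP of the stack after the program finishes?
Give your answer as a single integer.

After 'push 20': [20]
After 'push 13': [20, 13]
After 'swap': [13, 20]
After 'push 13': [13, 20, 13]
After 'pick 2': [13, 20, 13, 13]
After 'push 11': [13, 20, 13, 13, 11]
After 'gt': [13, 20, 13, 1]
After 'over': [13, 20, 13, 1, 13]

Answer: 13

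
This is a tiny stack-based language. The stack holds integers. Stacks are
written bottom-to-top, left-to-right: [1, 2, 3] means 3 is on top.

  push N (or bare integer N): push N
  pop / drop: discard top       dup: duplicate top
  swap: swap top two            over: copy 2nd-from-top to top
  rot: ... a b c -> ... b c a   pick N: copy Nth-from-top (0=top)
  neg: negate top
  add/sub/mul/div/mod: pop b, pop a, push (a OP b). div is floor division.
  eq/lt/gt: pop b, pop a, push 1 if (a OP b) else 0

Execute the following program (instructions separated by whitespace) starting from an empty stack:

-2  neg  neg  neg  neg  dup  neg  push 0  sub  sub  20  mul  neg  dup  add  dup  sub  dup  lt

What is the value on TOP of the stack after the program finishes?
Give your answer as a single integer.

After 'push -2': [-2]
After 'neg': [2]
After 'neg': [-2]
After 'neg': [2]
After 'neg': [-2]
After 'dup': [-2, -2]
After 'neg': [-2, 2]
After 'push 0': [-2, 2, 0]
After 'sub': [-2, 2]
After 'sub': [-4]
After 'push 20': [-4, 20]
After 'mul': [-80]
After 'neg': [80]
After 'dup': [80, 80]
After 'add': [160]
After 'dup': [160, 160]
After 'sub': [0]
After 'dup': [0, 0]
After 'lt': [0]

Answer: 0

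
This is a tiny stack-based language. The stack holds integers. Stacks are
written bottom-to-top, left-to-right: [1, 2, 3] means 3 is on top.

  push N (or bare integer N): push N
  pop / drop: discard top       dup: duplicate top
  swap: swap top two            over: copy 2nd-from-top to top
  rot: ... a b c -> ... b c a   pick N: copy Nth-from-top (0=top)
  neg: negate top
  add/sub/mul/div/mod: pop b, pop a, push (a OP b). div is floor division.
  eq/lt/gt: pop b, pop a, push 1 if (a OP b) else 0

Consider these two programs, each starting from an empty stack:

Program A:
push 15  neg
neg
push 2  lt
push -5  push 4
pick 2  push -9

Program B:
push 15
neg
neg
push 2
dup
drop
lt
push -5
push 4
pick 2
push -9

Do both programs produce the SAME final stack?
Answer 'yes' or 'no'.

Program A trace:
  After 'push 15': [15]
  After 'neg': [-15]
  After 'neg': [15]
  After 'push 2': [15, 2]
  After 'lt': [0]
  After 'push -5': [0, -5]
  After 'push 4': [0, -5, 4]
  After 'pick 2': [0, -5, 4, 0]
  After 'push -9': [0, -5, 4, 0, -9]
Program A final stack: [0, -5, 4, 0, -9]

Program B trace:
  After 'push 15': [15]
  After 'neg': [-15]
  After 'neg': [15]
  After 'push 2': [15, 2]
  After 'dup': [15, 2, 2]
  After 'drop': [15, 2]
  After 'lt': [0]
  After 'push -5': [0, -5]
  After 'push 4': [0, -5, 4]
  After 'pick 2': [0, -5, 4, 0]
  After 'push -9': [0, -5, 4, 0, -9]
Program B final stack: [0, -5, 4, 0, -9]
Same: yes

Answer: yes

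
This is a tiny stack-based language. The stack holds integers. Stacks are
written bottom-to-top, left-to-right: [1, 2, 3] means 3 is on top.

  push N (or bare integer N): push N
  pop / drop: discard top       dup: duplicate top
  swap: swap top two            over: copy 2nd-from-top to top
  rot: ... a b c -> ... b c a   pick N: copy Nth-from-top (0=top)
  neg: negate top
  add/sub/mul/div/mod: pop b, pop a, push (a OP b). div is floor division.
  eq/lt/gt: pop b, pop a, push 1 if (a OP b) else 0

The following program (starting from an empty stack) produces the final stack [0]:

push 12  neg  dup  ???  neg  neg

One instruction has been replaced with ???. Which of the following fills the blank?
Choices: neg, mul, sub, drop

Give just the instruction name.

Answer: sub

Derivation:
Stack before ???: [-12, -12]
Stack after ???:  [0]
Checking each choice:
  neg: produces [-12, 12]
  mul: produces [144]
  sub: MATCH
  drop: produces [-12]


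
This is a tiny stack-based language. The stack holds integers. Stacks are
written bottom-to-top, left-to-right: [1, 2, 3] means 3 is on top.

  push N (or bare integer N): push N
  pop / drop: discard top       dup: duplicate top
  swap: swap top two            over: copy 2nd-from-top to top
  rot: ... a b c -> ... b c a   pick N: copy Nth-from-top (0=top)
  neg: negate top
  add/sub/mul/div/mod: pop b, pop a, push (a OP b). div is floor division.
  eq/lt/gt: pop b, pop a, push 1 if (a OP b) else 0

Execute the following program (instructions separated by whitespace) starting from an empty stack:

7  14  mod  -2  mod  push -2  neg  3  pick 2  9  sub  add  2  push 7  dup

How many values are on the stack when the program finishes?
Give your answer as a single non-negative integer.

After 'push 7': stack = [7] (depth 1)
After 'push 14': stack = [7, 14] (depth 2)
After 'mod': stack = [7] (depth 1)
After 'push -2': stack = [7, -2] (depth 2)
After 'mod': stack = [-1] (depth 1)
After 'push -2': stack = [-1, -2] (depth 2)
After 'neg': stack = [-1, 2] (depth 2)
After 'push 3': stack = [-1, 2, 3] (depth 3)
After 'pick 2': stack = [-1, 2, 3, -1] (depth 4)
After 'push 9': stack = [-1, 2, 3, -1, 9] (depth 5)
After 'sub': stack = [-1, 2, 3, -10] (depth 4)
After 'add': stack = [-1, 2, -7] (depth 3)
After 'push 2': stack = [-1, 2, -7, 2] (depth 4)
After 'push 7': stack = [-1, 2, -7, 2, 7] (depth 5)
After 'dup': stack = [-1, 2, -7, 2, 7, 7] (depth 6)

Answer: 6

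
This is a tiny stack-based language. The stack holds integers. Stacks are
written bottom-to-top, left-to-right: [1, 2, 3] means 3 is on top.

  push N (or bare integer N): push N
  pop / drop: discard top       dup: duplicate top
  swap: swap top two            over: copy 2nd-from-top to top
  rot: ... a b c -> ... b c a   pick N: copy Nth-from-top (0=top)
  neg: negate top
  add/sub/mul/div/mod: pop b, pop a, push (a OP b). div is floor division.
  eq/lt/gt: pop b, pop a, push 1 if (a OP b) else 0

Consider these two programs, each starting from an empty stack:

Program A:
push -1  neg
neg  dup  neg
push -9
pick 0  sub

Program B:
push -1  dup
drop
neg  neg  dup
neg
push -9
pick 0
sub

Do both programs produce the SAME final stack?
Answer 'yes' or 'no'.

Program A trace:
  After 'push -1': [-1]
  After 'neg': [1]
  After 'neg': [-1]
  After 'dup': [-1, -1]
  After 'neg': [-1, 1]
  After 'push -9': [-1, 1, -9]
  After 'pick 0': [-1, 1, -9, -9]
  After 'sub': [-1, 1, 0]
Program A final stack: [-1, 1, 0]

Program B trace:
  After 'push -1': [-1]
  After 'dup': [-1, -1]
  After 'drop': [-1]
  After 'neg': [1]
  After 'neg': [-1]
  After 'dup': [-1, -1]
  After 'neg': [-1, 1]
  After 'push -9': [-1, 1, -9]
  After 'pick 0': [-1, 1, -9, -9]
  After 'sub': [-1, 1, 0]
Program B final stack: [-1, 1, 0]
Same: yes

Answer: yes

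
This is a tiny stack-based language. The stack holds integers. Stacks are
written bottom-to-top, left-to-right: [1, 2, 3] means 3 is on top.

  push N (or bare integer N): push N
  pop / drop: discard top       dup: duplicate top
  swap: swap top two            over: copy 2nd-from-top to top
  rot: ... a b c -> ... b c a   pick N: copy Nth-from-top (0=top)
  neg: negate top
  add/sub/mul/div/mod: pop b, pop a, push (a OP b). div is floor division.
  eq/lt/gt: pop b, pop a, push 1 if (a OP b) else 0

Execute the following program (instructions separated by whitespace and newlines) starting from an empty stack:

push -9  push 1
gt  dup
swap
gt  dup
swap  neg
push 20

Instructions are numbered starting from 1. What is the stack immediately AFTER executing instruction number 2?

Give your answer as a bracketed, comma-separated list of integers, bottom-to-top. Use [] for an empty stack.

Answer: [-9, 1]

Derivation:
Step 1 ('push -9'): [-9]
Step 2 ('push 1'): [-9, 1]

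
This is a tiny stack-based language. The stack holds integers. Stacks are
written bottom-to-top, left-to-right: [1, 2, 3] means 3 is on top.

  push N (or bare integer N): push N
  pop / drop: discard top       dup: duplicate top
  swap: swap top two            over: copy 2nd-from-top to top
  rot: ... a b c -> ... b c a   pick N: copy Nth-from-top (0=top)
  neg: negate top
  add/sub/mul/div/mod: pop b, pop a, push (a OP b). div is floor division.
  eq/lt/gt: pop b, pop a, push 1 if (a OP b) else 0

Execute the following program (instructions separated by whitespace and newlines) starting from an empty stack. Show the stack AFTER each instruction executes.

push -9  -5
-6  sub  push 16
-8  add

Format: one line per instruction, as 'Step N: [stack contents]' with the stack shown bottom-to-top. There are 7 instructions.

Step 1: [-9]
Step 2: [-9, -5]
Step 3: [-9, -5, -6]
Step 4: [-9, 1]
Step 5: [-9, 1, 16]
Step 6: [-9, 1, 16, -8]
Step 7: [-9, 1, 8]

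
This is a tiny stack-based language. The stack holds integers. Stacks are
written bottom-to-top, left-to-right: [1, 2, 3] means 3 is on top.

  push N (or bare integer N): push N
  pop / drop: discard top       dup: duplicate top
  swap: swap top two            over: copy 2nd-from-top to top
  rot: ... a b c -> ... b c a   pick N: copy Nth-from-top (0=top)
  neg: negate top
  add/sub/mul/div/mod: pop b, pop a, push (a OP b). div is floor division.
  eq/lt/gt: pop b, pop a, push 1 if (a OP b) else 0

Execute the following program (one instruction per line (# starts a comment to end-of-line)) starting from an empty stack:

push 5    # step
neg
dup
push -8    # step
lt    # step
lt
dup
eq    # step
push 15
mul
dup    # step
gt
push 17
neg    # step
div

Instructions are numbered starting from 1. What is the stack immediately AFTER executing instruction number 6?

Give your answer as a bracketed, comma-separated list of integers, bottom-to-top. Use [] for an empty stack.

Step 1 ('push 5'): [5]
Step 2 ('neg'): [-5]
Step 3 ('dup'): [-5, -5]
Step 4 ('push -8'): [-5, -5, -8]
Step 5 ('lt'): [-5, 0]
Step 6 ('lt'): [1]

Answer: [1]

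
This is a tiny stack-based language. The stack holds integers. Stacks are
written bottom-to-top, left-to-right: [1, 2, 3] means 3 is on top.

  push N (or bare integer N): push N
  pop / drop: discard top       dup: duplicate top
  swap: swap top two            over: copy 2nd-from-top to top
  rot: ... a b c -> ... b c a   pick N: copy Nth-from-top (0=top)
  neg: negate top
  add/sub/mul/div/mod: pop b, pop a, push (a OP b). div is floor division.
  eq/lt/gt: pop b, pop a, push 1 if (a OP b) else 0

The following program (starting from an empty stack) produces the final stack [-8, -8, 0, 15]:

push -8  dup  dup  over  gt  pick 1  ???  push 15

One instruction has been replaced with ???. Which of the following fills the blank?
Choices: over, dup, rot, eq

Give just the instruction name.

Answer: eq

Derivation:
Stack before ???: [-8, -8, 0, -8]
Stack after ???:  [-8, -8, 0]
Checking each choice:
  over: produces [-8, -8, 0, -8, 0, 15]
  dup: produces [-8, -8, 0, -8, -8, 15]
  rot: produces [-8, 0, -8, -8, 15]
  eq: MATCH


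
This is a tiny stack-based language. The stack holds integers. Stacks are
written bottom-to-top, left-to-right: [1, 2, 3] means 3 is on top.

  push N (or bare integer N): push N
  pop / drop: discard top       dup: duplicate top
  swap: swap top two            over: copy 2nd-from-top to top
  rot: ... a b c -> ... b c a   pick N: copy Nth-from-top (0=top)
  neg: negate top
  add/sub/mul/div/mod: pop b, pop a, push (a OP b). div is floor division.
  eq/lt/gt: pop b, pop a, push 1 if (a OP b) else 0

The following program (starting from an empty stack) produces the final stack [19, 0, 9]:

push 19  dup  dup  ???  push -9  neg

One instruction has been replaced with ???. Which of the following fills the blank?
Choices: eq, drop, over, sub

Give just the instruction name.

Answer: sub

Derivation:
Stack before ???: [19, 19, 19]
Stack after ???:  [19, 0]
Checking each choice:
  eq: produces [19, 1, 9]
  drop: produces [19, 19, 9]
  over: produces [19, 19, 19, 19, 9]
  sub: MATCH


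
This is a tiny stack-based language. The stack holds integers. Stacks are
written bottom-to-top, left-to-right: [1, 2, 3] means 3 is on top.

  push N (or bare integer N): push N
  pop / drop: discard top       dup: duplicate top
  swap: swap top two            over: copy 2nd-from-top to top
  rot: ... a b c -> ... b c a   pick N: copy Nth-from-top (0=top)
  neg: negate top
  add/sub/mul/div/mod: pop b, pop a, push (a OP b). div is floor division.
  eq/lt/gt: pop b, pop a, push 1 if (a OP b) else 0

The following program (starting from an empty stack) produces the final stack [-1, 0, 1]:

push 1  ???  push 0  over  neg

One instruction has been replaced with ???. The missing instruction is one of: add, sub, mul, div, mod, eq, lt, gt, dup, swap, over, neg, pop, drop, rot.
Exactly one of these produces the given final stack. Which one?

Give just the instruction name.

Answer: neg

Derivation:
Stack before ???: [1]
Stack after ???:  [-1]
The instruction that transforms [1] -> [-1] is: neg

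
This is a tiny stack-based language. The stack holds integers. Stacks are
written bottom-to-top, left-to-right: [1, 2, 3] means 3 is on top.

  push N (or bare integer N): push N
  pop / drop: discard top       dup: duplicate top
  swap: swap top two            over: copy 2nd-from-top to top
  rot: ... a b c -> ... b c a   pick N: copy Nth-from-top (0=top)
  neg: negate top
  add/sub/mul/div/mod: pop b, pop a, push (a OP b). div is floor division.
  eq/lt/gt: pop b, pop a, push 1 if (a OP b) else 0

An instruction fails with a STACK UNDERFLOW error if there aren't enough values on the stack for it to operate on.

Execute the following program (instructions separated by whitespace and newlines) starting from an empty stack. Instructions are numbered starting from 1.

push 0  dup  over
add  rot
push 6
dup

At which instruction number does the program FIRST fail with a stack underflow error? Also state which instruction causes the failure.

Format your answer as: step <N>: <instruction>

Answer: step 5: rot

Derivation:
Step 1 ('push 0'): stack = [0], depth = 1
Step 2 ('dup'): stack = [0, 0], depth = 2
Step 3 ('over'): stack = [0, 0, 0], depth = 3
Step 4 ('add'): stack = [0, 0], depth = 2
Step 5 ('rot'): needs 3 value(s) but depth is 2 — STACK UNDERFLOW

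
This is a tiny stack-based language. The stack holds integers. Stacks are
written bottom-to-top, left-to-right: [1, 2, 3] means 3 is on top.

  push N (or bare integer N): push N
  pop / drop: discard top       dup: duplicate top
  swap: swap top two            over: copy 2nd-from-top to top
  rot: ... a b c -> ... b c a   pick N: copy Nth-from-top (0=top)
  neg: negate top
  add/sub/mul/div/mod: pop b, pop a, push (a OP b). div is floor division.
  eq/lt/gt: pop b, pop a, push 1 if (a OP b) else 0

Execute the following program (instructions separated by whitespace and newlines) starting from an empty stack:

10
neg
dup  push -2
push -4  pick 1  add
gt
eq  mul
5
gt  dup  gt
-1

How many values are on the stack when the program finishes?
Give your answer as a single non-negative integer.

Answer: 2

Derivation:
After 'push 10': stack = [10] (depth 1)
After 'neg': stack = [-10] (depth 1)
After 'dup': stack = [-10, -10] (depth 2)
After 'push -2': stack = [-10, -10, -2] (depth 3)
After 'push -4': stack = [-10, -10, -2, -4] (depth 4)
After 'pick 1': stack = [-10, -10, -2, -4, -2] (depth 5)
After 'add': stack = [-10, -10, -2, -6] (depth 4)
After 'gt': stack = [-10, -10, 1] (depth 3)
After 'eq': stack = [-10, 0] (depth 2)
After 'mul': stack = [0] (depth 1)
After 'push 5': stack = [0, 5] (depth 2)
After 'gt': stack = [0] (depth 1)
After 'dup': stack = [0, 0] (depth 2)
After 'gt': stack = [0] (depth 1)
After 'push -1': stack = [0, -1] (depth 2)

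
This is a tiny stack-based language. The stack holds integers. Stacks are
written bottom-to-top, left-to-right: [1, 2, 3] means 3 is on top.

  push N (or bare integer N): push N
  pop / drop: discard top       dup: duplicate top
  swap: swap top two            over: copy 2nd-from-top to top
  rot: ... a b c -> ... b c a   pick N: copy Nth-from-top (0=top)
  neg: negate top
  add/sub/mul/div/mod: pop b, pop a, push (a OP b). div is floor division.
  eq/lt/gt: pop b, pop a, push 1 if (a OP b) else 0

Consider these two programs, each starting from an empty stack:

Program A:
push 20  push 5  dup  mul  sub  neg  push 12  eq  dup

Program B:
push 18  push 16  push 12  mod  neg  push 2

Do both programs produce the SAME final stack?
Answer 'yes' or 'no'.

Program A trace:
  After 'push 20': [20]
  After 'push 5': [20, 5]
  After 'dup': [20, 5, 5]
  After 'mul': [20, 25]
  After 'sub': [-5]
  After 'neg': [5]
  After 'push 12': [5, 12]
  After 'eq': [0]
  After 'dup': [0, 0]
Program A final stack: [0, 0]

Program B trace:
  After 'push 18': [18]
  After 'push 16': [18, 16]
  After 'push 12': [18, 16, 12]
  After 'mod': [18, 4]
  After 'neg': [18, -4]
  After 'push 2': [18, -4, 2]
Program B final stack: [18, -4, 2]
Same: no

Answer: no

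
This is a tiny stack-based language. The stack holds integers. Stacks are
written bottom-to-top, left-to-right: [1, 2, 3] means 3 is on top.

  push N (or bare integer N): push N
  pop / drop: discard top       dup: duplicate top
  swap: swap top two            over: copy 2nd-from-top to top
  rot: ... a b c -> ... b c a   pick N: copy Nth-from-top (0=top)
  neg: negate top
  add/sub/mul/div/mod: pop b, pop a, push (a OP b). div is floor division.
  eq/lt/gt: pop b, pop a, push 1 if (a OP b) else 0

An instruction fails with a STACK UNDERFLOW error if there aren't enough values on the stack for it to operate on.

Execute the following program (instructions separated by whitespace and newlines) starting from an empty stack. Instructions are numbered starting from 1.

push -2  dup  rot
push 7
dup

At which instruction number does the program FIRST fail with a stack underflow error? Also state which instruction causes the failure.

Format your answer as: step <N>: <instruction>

Answer: step 3: rot

Derivation:
Step 1 ('push -2'): stack = [-2], depth = 1
Step 2 ('dup'): stack = [-2, -2], depth = 2
Step 3 ('rot'): needs 3 value(s) but depth is 2 — STACK UNDERFLOW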